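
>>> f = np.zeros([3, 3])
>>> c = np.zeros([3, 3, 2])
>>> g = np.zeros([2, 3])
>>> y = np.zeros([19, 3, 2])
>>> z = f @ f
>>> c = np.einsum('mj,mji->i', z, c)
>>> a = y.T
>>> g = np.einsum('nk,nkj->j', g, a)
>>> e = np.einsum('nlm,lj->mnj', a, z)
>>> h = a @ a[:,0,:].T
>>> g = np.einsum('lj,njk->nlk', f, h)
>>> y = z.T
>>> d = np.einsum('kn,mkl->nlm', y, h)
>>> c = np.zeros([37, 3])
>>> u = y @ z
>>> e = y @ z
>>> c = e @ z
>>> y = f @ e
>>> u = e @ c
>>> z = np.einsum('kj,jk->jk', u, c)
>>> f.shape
(3, 3)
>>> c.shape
(3, 3)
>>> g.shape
(2, 3, 2)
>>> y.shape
(3, 3)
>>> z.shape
(3, 3)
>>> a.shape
(2, 3, 19)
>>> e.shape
(3, 3)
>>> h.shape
(2, 3, 2)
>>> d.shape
(3, 2, 2)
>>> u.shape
(3, 3)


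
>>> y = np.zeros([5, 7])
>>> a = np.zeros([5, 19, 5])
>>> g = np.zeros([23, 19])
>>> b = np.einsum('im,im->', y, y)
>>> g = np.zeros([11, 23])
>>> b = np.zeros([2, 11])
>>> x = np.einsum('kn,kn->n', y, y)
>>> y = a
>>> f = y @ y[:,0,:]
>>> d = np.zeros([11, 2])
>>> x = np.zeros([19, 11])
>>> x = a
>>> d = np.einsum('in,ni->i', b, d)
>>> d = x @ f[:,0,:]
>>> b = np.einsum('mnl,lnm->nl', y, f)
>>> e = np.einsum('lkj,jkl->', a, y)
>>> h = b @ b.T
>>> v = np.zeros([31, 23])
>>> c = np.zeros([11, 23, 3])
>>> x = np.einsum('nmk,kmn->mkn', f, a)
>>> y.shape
(5, 19, 5)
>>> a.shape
(5, 19, 5)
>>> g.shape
(11, 23)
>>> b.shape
(19, 5)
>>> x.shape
(19, 5, 5)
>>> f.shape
(5, 19, 5)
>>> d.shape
(5, 19, 5)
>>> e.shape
()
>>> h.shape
(19, 19)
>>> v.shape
(31, 23)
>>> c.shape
(11, 23, 3)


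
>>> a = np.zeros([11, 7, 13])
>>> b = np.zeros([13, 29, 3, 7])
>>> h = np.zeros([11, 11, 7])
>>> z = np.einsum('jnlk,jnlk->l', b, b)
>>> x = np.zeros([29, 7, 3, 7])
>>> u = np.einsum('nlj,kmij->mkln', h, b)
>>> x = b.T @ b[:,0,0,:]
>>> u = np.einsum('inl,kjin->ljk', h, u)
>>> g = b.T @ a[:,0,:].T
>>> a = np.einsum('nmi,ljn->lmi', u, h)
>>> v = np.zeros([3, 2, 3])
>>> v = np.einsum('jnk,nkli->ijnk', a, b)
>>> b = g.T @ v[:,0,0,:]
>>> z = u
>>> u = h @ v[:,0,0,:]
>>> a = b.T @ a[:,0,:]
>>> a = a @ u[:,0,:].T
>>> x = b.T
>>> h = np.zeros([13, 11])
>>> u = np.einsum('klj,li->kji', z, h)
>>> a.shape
(29, 3, 29, 11)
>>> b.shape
(11, 29, 3, 29)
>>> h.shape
(13, 11)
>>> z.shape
(7, 13, 29)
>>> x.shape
(29, 3, 29, 11)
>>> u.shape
(7, 29, 11)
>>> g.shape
(7, 3, 29, 11)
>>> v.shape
(7, 11, 13, 29)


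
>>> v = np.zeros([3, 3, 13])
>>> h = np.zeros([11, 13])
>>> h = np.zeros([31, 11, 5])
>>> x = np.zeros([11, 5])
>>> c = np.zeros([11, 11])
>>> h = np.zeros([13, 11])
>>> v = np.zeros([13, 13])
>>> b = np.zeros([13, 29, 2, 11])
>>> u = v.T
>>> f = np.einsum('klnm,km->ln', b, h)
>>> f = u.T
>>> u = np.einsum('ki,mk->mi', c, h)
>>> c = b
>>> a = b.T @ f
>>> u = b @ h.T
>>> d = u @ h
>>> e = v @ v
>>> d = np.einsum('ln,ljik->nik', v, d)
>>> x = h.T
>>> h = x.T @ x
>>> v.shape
(13, 13)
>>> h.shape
(13, 13)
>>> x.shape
(11, 13)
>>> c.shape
(13, 29, 2, 11)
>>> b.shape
(13, 29, 2, 11)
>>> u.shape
(13, 29, 2, 13)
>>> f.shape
(13, 13)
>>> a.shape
(11, 2, 29, 13)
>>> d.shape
(13, 2, 11)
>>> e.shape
(13, 13)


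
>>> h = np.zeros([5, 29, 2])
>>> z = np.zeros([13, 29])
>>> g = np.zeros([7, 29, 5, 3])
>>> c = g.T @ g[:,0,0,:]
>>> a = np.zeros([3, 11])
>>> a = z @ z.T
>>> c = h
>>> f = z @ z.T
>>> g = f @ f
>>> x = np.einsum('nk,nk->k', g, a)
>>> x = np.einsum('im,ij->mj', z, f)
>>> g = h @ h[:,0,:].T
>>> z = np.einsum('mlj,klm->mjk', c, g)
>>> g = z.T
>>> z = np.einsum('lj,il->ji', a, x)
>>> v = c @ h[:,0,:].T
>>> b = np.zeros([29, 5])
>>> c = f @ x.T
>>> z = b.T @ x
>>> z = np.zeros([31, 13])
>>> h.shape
(5, 29, 2)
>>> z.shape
(31, 13)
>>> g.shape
(5, 2, 5)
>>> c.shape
(13, 29)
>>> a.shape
(13, 13)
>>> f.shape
(13, 13)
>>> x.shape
(29, 13)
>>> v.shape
(5, 29, 5)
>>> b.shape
(29, 5)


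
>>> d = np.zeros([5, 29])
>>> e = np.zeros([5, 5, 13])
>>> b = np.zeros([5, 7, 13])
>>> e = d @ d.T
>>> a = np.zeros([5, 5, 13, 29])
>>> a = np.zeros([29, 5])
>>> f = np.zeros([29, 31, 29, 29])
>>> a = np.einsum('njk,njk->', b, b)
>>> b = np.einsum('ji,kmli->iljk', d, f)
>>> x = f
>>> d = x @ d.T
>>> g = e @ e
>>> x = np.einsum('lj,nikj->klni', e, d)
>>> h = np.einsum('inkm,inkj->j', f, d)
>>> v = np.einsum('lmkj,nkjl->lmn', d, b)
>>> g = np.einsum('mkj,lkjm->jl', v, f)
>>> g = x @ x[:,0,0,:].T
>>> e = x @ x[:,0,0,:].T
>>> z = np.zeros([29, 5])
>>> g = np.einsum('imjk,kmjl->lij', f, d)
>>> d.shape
(29, 31, 29, 5)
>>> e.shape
(29, 5, 29, 29)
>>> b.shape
(29, 29, 5, 29)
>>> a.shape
()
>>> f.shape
(29, 31, 29, 29)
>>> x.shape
(29, 5, 29, 31)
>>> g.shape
(5, 29, 29)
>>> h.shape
(5,)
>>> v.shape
(29, 31, 29)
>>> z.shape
(29, 5)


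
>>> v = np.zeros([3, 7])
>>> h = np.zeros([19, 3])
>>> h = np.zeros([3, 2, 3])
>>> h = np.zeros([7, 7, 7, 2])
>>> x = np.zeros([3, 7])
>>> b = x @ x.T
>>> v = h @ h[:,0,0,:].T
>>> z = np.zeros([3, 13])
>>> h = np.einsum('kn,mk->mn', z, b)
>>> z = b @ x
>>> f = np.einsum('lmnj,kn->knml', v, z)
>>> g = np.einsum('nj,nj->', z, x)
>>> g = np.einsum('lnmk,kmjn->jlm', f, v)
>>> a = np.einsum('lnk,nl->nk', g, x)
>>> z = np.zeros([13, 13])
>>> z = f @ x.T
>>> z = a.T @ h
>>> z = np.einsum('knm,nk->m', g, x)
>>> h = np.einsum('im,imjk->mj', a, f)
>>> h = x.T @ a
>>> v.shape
(7, 7, 7, 7)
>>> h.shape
(7, 7)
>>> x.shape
(3, 7)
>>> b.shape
(3, 3)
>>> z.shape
(7,)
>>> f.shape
(3, 7, 7, 7)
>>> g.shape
(7, 3, 7)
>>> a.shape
(3, 7)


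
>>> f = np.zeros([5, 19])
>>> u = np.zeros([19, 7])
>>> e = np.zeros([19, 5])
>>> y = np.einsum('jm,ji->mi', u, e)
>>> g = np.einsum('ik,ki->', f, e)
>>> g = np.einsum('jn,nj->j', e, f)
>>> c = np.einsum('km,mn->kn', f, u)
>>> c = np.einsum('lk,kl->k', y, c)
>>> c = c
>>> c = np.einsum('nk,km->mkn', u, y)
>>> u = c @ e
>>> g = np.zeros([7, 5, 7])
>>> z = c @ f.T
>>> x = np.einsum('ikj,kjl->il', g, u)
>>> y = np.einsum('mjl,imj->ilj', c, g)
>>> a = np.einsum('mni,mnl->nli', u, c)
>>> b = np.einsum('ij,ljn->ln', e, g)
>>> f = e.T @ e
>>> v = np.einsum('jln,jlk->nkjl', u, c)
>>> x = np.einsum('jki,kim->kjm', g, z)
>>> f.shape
(5, 5)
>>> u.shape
(5, 7, 5)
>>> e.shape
(19, 5)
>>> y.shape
(7, 19, 7)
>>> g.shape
(7, 5, 7)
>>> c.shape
(5, 7, 19)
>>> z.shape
(5, 7, 5)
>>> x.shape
(5, 7, 5)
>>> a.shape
(7, 19, 5)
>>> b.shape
(7, 7)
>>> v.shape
(5, 19, 5, 7)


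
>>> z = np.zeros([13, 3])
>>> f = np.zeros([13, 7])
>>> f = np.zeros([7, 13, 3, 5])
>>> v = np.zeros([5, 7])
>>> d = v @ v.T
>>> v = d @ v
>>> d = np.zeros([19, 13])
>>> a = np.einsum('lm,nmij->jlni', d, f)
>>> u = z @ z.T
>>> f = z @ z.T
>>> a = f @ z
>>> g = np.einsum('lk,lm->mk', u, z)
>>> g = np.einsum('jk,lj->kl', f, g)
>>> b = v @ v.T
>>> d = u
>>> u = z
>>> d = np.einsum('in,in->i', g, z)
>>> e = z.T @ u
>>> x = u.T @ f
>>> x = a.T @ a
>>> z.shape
(13, 3)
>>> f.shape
(13, 13)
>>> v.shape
(5, 7)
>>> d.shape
(13,)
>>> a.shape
(13, 3)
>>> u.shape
(13, 3)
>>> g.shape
(13, 3)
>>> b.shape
(5, 5)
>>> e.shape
(3, 3)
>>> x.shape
(3, 3)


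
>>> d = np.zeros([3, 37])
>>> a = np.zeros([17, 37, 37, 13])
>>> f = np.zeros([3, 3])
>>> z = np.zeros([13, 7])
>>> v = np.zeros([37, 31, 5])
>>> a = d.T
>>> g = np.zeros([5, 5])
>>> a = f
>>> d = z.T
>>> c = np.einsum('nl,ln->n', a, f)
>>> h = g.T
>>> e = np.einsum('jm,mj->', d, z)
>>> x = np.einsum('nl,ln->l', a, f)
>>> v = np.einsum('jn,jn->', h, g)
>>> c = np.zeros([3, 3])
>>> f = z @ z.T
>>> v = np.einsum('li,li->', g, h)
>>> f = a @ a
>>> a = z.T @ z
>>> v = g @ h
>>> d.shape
(7, 13)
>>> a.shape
(7, 7)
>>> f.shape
(3, 3)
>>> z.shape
(13, 7)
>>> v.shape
(5, 5)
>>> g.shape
(5, 5)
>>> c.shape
(3, 3)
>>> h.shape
(5, 5)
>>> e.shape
()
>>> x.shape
(3,)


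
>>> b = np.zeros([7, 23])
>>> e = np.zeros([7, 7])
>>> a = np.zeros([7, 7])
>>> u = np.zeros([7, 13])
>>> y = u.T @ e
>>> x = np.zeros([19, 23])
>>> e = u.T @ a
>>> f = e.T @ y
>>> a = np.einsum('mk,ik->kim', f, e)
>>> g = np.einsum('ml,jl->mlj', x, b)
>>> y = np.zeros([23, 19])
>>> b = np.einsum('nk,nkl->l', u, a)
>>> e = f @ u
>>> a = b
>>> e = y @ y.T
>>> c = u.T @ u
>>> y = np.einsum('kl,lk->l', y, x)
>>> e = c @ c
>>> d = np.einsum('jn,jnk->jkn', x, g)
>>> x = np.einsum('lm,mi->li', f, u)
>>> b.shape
(7,)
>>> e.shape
(13, 13)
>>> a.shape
(7,)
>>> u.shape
(7, 13)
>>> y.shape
(19,)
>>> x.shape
(7, 13)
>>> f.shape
(7, 7)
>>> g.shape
(19, 23, 7)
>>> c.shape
(13, 13)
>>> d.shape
(19, 7, 23)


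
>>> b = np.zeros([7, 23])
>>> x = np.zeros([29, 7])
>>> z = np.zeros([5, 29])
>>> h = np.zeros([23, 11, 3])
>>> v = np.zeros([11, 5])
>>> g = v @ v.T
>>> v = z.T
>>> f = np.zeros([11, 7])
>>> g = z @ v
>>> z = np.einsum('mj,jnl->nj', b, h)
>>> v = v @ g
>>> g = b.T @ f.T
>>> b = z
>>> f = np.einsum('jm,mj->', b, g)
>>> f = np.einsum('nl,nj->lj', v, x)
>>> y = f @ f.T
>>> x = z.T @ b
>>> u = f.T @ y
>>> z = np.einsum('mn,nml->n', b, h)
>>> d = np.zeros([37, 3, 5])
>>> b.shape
(11, 23)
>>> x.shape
(23, 23)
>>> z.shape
(23,)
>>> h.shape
(23, 11, 3)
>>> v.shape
(29, 5)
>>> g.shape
(23, 11)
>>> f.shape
(5, 7)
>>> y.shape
(5, 5)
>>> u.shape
(7, 5)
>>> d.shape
(37, 3, 5)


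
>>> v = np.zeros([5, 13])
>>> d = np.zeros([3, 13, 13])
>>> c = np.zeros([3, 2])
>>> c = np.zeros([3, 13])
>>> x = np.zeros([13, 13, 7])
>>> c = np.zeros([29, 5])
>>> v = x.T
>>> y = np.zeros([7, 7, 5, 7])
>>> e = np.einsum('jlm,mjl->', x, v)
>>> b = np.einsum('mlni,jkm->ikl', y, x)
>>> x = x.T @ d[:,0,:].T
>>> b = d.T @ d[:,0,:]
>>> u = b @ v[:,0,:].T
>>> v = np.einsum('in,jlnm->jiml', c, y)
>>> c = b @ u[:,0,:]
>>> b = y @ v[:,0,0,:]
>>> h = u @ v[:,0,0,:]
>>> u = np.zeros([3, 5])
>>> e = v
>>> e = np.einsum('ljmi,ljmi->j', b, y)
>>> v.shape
(7, 29, 7, 7)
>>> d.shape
(3, 13, 13)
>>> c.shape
(13, 13, 7)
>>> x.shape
(7, 13, 3)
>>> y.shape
(7, 7, 5, 7)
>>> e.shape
(7,)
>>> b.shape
(7, 7, 5, 7)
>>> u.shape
(3, 5)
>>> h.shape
(13, 13, 7)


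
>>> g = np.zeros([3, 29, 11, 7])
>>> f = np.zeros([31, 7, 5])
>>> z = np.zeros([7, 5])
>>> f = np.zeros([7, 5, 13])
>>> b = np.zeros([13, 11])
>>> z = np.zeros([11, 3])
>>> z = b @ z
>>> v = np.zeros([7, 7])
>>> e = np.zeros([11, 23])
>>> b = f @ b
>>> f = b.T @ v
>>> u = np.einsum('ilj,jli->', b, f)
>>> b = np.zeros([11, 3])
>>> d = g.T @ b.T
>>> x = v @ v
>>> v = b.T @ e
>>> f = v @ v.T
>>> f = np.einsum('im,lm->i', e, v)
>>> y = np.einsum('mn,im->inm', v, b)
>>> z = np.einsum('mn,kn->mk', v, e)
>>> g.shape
(3, 29, 11, 7)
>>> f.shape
(11,)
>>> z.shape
(3, 11)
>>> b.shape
(11, 3)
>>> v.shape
(3, 23)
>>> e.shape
(11, 23)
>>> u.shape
()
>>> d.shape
(7, 11, 29, 11)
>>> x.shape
(7, 7)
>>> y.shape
(11, 23, 3)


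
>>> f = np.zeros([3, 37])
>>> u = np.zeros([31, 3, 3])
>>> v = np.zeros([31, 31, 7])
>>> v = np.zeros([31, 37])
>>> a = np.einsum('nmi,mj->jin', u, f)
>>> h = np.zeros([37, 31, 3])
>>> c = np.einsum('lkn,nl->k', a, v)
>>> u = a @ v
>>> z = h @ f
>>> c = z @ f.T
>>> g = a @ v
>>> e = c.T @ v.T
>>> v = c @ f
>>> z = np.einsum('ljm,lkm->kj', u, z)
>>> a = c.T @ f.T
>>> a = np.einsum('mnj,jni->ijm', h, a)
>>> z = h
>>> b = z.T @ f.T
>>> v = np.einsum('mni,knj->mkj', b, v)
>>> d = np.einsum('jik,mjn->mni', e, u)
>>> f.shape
(3, 37)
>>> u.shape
(37, 3, 37)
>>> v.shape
(3, 37, 37)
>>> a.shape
(3, 3, 37)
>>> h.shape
(37, 31, 3)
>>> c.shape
(37, 31, 3)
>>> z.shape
(37, 31, 3)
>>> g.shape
(37, 3, 37)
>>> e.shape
(3, 31, 31)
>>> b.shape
(3, 31, 3)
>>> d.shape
(37, 37, 31)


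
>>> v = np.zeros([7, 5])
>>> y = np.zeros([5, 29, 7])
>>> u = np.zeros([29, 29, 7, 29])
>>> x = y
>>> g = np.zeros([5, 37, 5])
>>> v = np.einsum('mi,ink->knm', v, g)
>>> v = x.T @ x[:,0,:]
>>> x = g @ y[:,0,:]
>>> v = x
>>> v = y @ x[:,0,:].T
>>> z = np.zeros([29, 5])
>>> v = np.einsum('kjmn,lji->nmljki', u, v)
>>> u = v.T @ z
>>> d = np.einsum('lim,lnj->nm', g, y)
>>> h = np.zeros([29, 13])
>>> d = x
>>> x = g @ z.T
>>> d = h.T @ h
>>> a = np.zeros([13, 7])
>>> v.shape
(29, 7, 5, 29, 29, 5)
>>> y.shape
(5, 29, 7)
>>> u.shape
(5, 29, 29, 5, 7, 5)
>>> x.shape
(5, 37, 29)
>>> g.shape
(5, 37, 5)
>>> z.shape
(29, 5)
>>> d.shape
(13, 13)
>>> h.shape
(29, 13)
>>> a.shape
(13, 7)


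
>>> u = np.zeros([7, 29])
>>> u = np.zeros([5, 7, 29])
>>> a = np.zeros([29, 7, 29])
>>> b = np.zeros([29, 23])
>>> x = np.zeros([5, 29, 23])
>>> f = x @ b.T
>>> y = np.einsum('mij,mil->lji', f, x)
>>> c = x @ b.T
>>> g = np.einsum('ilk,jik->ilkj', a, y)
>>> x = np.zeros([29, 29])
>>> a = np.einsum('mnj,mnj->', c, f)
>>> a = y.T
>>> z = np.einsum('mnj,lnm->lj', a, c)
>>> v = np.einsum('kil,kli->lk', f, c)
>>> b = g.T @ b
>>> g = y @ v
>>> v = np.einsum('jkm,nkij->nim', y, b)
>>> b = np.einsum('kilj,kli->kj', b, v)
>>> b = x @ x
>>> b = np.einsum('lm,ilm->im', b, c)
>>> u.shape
(5, 7, 29)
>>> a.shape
(29, 29, 23)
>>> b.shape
(5, 29)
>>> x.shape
(29, 29)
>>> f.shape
(5, 29, 29)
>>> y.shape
(23, 29, 29)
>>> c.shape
(5, 29, 29)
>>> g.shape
(23, 29, 5)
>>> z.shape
(5, 23)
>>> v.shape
(23, 7, 29)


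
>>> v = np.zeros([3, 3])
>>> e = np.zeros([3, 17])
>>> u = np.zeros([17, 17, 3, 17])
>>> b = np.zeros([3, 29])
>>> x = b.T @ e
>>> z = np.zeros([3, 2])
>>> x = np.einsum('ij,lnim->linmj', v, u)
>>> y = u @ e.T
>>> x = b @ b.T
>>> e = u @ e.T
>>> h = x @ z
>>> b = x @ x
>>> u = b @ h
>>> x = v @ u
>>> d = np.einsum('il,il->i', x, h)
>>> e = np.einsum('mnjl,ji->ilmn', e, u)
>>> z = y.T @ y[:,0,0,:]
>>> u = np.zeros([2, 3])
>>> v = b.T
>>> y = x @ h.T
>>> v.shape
(3, 3)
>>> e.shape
(2, 3, 17, 17)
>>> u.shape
(2, 3)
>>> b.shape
(3, 3)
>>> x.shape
(3, 2)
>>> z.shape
(3, 3, 17, 3)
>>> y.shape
(3, 3)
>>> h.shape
(3, 2)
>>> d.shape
(3,)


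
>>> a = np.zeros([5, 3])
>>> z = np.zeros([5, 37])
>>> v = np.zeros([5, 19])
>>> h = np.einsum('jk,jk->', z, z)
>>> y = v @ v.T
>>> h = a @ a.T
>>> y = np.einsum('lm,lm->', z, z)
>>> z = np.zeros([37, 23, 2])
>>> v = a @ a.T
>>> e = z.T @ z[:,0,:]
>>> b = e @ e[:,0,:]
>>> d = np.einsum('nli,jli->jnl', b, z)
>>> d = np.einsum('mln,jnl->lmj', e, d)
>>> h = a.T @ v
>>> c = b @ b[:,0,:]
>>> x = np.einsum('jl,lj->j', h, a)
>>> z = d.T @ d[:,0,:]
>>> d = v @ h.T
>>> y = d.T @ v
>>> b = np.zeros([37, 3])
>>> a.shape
(5, 3)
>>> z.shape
(37, 2, 37)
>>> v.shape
(5, 5)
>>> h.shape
(3, 5)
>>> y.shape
(3, 5)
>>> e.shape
(2, 23, 2)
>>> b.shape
(37, 3)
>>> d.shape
(5, 3)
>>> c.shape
(2, 23, 2)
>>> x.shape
(3,)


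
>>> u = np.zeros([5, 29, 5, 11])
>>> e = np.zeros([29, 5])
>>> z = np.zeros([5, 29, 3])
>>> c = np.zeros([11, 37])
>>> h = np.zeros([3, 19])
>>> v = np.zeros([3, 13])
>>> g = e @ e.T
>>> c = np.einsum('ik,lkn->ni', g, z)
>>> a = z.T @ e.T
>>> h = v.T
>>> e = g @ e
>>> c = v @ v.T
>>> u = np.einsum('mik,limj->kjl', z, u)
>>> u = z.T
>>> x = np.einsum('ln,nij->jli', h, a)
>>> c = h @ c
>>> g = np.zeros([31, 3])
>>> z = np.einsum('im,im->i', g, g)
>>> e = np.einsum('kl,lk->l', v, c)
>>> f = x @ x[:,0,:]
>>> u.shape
(3, 29, 5)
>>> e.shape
(13,)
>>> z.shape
(31,)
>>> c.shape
(13, 3)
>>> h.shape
(13, 3)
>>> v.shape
(3, 13)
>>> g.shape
(31, 3)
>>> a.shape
(3, 29, 29)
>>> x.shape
(29, 13, 29)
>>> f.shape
(29, 13, 29)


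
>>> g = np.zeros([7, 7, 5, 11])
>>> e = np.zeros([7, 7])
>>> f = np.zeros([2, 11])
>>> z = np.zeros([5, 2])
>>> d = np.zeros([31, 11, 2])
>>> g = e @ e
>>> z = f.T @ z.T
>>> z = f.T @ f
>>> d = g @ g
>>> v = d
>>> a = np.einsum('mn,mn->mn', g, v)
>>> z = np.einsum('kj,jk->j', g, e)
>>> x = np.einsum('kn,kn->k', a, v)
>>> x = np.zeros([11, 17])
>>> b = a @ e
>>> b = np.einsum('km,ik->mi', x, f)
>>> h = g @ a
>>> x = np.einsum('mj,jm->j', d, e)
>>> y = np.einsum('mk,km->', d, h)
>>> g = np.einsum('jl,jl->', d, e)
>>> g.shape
()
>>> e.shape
(7, 7)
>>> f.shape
(2, 11)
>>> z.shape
(7,)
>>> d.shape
(7, 7)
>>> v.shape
(7, 7)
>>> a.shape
(7, 7)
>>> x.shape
(7,)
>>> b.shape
(17, 2)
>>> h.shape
(7, 7)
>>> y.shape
()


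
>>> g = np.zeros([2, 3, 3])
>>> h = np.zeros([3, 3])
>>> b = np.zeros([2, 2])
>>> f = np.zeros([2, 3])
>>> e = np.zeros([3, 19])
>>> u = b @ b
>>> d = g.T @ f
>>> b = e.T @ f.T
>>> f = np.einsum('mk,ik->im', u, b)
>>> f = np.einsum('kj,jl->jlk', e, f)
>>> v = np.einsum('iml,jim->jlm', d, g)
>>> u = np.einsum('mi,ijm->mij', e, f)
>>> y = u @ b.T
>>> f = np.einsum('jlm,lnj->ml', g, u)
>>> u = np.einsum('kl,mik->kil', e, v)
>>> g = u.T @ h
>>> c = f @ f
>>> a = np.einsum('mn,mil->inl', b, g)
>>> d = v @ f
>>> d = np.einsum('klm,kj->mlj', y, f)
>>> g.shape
(19, 3, 3)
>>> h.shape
(3, 3)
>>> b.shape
(19, 2)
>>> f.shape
(3, 3)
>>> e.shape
(3, 19)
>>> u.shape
(3, 3, 19)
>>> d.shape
(19, 19, 3)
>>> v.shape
(2, 3, 3)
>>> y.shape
(3, 19, 19)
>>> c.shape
(3, 3)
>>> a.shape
(3, 2, 3)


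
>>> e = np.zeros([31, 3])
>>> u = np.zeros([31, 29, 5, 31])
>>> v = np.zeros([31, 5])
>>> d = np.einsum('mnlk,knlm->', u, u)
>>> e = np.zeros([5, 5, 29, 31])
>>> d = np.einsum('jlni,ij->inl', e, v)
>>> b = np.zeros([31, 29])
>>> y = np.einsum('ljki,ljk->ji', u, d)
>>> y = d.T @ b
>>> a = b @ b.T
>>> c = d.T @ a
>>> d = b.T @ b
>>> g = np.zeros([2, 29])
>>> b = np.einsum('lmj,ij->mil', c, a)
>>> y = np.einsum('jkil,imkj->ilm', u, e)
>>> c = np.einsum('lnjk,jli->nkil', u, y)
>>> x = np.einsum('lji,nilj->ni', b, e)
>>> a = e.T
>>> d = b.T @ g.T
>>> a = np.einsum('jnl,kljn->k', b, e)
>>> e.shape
(5, 5, 29, 31)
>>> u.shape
(31, 29, 5, 31)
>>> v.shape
(31, 5)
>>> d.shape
(5, 31, 2)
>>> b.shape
(29, 31, 5)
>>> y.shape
(5, 31, 5)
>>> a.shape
(5,)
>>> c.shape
(29, 31, 5, 31)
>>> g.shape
(2, 29)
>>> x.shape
(5, 5)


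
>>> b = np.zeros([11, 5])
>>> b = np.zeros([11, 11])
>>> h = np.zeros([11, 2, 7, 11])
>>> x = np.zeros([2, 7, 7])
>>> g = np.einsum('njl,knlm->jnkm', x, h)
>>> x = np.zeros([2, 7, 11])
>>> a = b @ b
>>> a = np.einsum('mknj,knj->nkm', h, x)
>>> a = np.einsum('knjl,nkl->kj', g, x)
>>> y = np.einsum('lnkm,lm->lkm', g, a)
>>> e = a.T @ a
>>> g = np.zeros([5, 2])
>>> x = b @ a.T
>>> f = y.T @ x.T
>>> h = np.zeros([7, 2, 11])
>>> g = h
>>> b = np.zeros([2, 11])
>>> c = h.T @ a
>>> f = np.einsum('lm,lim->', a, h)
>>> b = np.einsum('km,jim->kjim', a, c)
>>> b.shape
(7, 11, 2, 11)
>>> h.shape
(7, 2, 11)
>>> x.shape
(11, 7)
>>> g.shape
(7, 2, 11)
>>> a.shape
(7, 11)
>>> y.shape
(7, 11, 11)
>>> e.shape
(11, 11)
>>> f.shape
()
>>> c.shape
(11, 2, 11)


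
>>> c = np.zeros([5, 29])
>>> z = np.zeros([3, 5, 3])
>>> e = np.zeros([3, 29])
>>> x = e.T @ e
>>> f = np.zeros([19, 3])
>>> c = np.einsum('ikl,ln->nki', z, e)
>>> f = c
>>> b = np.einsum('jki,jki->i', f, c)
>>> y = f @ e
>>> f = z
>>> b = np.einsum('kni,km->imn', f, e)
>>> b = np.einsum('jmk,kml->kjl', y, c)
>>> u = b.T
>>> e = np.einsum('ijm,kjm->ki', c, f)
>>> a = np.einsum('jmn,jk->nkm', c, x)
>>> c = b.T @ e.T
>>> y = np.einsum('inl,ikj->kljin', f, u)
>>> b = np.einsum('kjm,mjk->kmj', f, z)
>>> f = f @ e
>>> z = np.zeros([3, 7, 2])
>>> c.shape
(3, 29, 3)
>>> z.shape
(3, 7, 2)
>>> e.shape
(3, 29)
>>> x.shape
(29, 29)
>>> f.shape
(3, 5, 29)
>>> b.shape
(3, 3, 5)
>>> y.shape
(29, 3, 29, 3, 5)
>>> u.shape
(3, 29, 29)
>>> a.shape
(3, 29, 5)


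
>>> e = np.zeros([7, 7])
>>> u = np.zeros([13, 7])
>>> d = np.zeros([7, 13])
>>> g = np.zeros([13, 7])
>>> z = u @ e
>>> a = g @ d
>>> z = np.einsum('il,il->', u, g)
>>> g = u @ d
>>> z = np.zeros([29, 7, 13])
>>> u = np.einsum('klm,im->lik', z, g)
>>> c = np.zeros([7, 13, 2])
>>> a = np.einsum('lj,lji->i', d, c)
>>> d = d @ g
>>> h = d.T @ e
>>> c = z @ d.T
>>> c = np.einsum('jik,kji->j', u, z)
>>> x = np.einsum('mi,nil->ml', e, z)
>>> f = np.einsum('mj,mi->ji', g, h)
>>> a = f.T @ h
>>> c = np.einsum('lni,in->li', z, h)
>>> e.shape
(7, 7)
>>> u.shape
(7, 13, 29)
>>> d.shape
(7, 13)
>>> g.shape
(13, 13)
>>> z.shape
(29, 7, 13)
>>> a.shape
(7, 7)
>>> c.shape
(29, 13)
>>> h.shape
(13, 7)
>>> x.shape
(7, 13)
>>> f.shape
(13, 7)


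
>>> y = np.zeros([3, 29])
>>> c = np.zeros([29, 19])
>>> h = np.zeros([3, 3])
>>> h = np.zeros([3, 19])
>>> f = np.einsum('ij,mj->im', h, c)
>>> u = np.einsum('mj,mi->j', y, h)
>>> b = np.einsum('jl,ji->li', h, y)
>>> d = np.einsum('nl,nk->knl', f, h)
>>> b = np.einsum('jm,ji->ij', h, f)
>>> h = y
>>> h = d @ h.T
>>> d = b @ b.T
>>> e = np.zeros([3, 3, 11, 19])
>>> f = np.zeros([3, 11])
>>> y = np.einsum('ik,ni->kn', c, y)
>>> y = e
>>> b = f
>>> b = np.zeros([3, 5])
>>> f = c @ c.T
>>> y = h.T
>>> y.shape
(3, 3, 19)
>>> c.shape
(29, 19)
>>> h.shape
(19, 3, 3)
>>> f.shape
(29, 29)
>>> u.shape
(29,)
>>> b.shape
(3, 5)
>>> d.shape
(29, 29)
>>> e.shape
(3, 3, 11, 19)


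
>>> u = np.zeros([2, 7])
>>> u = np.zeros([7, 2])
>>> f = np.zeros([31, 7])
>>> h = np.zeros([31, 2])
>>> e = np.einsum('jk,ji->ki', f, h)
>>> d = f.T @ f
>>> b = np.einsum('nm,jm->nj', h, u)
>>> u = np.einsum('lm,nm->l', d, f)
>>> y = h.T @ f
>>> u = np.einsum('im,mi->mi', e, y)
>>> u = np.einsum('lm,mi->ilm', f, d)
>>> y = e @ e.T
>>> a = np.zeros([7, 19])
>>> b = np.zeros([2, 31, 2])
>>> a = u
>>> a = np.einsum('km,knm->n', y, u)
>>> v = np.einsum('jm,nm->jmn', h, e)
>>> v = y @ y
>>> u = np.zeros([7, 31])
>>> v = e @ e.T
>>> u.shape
(7, 31)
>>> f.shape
(31, 7)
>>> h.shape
(31, 2)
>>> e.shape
(7, 2)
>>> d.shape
(7, 7)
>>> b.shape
(2, 31, 2)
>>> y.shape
(7, 7)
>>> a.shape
(31,)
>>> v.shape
(7, 7)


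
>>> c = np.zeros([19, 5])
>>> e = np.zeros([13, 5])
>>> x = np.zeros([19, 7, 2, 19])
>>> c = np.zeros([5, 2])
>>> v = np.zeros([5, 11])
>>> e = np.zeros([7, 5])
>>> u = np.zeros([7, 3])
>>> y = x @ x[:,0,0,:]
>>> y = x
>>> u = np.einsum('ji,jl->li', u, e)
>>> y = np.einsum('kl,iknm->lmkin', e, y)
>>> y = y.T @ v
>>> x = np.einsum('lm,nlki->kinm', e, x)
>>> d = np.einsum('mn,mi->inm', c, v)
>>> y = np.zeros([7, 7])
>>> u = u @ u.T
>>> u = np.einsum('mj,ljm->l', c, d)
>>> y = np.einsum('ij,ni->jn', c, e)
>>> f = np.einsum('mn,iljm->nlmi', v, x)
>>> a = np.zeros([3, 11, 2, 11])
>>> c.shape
(5, 2)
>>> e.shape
(7, 5)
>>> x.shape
(2, 19, 19, 5)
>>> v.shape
(5, 11)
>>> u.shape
(11,)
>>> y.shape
(2, 7)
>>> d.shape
(11, 2, 5)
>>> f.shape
(11, 19, 5, 2)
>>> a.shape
(3, 11, 2, 11)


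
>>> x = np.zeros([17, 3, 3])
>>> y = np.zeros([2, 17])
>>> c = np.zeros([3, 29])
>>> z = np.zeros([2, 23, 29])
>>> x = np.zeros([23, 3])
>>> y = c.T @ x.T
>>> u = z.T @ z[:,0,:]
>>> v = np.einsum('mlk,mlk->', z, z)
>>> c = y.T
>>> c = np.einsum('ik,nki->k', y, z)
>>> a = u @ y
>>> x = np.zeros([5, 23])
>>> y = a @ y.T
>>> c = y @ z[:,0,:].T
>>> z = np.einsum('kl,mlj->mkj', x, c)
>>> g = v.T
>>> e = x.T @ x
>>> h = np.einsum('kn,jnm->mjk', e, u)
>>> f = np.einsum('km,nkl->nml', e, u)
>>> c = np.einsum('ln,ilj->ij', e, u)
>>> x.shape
(5, 23)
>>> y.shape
(29, 23, 29)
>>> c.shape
(29, 29)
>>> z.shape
(29, 5, 2)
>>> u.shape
(29, 23, 29)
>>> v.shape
()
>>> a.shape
(29, 23, 23)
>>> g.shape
()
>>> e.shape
(23, 23)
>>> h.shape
(29, 29, 23)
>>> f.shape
(29, 23, 29)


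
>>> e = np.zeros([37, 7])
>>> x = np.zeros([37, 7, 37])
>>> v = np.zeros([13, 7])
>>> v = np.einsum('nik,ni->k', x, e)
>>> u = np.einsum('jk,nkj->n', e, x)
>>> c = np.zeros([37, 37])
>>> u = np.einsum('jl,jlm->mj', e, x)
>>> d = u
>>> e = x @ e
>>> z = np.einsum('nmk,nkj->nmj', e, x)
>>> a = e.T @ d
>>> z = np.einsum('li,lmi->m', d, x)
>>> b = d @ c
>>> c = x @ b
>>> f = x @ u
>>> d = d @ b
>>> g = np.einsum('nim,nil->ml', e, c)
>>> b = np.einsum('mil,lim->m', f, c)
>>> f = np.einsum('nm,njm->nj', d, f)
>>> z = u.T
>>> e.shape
(37, 7, 7)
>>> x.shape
(37, 7, 37)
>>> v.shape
(37,)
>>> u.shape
(37, 37)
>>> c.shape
(37, 7, 37)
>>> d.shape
(37, 37)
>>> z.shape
(37, 37)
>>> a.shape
(7, 7, 37)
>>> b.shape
(37,)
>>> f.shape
(37, 7)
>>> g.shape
(7, 37)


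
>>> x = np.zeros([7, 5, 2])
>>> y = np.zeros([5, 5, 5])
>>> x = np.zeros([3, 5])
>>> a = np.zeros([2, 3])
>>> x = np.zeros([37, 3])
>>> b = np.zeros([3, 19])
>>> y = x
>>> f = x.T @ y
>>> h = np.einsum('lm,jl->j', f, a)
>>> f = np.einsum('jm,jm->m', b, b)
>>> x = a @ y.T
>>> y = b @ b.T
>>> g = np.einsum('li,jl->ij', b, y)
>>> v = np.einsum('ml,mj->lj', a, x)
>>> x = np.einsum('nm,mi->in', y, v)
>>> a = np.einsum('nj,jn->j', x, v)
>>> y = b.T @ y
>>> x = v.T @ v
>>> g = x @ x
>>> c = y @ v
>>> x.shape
(37, 37)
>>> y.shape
(19, 3)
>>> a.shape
(3,)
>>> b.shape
(3, 19)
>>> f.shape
(19,)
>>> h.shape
(2,)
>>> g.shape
(37, 37)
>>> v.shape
(3, 37)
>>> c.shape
(19, 37)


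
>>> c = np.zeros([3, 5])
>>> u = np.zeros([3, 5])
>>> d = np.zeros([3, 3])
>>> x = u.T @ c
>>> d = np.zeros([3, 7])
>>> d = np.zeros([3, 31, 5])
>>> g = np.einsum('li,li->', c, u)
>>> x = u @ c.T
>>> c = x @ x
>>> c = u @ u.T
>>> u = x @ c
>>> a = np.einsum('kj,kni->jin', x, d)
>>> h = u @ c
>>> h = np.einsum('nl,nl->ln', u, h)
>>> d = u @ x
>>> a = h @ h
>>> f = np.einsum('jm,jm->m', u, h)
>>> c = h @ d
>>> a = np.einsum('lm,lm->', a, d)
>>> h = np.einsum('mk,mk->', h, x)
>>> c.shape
(3, 3)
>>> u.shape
(3, 3)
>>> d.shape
(3, 3)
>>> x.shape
(3, 3)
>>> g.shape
()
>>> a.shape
()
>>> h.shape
()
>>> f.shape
(3,)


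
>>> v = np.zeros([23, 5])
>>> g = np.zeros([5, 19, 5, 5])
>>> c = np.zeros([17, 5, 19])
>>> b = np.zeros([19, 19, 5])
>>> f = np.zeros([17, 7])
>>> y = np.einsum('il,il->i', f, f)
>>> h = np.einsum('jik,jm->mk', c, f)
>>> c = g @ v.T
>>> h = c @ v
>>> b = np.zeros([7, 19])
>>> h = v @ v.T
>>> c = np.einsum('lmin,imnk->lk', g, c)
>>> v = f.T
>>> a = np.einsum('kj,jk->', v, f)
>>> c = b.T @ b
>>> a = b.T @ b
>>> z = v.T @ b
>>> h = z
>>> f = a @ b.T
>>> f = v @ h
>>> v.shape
(7, 17)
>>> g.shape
(5, 19, 5, 5)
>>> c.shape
(19, 19)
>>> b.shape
(7, 19)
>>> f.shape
(7, 19)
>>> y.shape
(17,)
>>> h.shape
(17, 19)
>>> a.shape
(19, 19)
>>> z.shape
(17, 19)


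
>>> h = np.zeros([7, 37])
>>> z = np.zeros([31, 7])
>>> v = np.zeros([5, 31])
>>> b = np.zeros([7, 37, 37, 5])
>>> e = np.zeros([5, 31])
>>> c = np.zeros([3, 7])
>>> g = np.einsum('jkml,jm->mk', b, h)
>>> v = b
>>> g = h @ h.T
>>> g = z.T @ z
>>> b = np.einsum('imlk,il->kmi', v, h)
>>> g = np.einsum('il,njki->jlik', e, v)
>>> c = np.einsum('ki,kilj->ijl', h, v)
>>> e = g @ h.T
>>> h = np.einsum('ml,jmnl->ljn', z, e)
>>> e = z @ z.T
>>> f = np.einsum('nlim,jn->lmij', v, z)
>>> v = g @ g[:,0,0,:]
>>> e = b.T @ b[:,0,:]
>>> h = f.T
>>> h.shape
(31, 37, 5, 37)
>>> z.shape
(31, 7)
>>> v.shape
(37, 31, 5, 37)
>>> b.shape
(5, 37, 7)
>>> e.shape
(7, 37, 7)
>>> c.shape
(37, 5, 37)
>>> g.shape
(37, 31, 5, 37)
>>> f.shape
(37, 5, 37, 31)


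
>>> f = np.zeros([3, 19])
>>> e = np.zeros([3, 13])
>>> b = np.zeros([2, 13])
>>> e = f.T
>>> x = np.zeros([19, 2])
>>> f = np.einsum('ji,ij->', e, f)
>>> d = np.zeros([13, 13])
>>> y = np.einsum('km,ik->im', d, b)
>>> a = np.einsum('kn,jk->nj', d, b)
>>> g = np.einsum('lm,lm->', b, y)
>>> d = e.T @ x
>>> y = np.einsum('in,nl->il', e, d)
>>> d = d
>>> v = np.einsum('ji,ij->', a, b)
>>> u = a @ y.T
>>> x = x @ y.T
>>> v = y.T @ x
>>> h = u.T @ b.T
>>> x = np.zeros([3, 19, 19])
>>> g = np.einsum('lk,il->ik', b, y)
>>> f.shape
()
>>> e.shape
(19, 3)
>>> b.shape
(2, 13)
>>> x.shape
(3, 19, 19)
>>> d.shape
(3, 2)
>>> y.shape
(19, 2)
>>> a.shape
(13, 2)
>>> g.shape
(19, 13)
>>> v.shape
(2, 19)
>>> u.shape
(13, 19)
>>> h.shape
(19, 2)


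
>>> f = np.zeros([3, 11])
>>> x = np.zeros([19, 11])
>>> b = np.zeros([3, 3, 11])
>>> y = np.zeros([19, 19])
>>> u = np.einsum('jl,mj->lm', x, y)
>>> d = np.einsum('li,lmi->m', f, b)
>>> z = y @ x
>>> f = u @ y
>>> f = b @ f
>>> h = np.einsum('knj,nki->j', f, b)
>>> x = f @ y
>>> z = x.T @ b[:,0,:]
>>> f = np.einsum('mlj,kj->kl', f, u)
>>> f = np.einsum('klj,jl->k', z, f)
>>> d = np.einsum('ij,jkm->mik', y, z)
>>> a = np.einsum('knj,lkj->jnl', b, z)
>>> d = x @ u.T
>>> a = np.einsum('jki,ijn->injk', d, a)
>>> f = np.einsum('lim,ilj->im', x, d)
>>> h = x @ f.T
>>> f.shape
(3, 19)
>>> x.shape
(3, 3, 19)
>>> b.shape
(3, 3, 11)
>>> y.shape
(19, 19)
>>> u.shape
(11, 19)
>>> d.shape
(3, 3, 11)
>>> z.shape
(19, 3, 11)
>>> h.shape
(3, 3, 3)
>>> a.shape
(11, 19, 3, 3)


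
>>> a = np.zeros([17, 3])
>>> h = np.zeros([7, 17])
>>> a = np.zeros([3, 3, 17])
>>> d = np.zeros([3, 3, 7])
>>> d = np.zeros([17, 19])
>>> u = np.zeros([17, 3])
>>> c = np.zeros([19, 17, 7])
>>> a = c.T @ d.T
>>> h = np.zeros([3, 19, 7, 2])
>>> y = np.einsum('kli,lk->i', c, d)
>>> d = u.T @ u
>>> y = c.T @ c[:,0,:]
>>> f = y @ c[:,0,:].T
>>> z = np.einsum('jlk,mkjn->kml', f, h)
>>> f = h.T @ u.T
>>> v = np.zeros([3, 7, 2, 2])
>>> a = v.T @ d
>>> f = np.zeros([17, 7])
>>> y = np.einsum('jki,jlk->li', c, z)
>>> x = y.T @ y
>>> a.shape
(2, 2, 7, 3)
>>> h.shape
(3, 19, 7, 2)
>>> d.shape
(3, 3)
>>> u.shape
(17, 3)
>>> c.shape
(19, 17, 7)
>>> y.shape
(3, 7)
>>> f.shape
(17, 7)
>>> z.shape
(19, 3, 17)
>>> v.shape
(3, 7, 2, 2)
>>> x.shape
(7, 7)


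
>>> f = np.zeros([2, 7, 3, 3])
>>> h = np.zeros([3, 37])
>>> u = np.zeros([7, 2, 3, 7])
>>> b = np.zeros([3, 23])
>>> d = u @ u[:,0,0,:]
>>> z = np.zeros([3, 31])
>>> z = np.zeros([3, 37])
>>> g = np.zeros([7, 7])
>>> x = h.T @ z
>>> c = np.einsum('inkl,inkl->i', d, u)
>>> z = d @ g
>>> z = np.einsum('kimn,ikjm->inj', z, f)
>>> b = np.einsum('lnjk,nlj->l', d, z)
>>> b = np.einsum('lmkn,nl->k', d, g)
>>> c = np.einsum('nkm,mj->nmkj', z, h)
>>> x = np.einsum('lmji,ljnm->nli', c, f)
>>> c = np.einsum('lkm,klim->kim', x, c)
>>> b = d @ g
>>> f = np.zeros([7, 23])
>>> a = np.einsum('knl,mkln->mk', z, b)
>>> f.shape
(7, 23)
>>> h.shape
(3, 37)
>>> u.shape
(7, 2, 3, 7)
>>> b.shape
(7, 2, 3, 7)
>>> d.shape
(7, 2, 3, 7)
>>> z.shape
(2, 7, 3)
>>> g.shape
(7, 7)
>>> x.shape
(3, 2, 37)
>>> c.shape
(2, 7, 37)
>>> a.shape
(7, 2)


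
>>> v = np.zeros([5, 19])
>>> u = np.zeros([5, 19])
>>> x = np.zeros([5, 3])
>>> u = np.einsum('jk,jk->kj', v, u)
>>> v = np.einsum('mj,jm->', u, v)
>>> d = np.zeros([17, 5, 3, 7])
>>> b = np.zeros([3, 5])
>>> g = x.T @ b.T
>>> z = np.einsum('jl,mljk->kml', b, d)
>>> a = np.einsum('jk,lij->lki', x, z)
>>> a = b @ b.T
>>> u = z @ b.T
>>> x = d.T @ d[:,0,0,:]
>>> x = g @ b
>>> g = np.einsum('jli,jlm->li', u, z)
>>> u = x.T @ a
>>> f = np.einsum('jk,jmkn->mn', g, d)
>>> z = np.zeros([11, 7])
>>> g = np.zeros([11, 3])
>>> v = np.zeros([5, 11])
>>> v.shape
(5, 11)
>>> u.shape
(5, 3)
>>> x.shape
(3, 5)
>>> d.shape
(17, 5, 3, 7)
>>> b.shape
(3, 5)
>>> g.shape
(11, 3)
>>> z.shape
(11, 7)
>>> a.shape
(3, 3)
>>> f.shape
(5, 7)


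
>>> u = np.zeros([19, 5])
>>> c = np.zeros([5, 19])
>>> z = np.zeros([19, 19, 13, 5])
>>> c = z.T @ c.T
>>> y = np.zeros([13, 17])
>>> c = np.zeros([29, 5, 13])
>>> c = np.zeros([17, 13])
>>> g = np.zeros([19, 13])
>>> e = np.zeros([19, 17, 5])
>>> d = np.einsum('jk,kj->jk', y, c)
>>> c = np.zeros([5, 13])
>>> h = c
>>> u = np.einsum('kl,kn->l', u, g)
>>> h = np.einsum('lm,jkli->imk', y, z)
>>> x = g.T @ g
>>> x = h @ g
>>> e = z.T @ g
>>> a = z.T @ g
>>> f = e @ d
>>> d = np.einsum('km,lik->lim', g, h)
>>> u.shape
(5,)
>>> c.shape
(5, 13)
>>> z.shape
(19, 19, 13, 5)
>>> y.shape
(13, 17)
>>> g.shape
(19, 13)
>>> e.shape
(5, 13, 19, 13)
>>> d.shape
(5, 17, 13)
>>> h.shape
(5, 17, 19)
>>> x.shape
(5, 17, 13)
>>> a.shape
(5, 13, 19, 13)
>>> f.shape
(5, 13, 19, 17)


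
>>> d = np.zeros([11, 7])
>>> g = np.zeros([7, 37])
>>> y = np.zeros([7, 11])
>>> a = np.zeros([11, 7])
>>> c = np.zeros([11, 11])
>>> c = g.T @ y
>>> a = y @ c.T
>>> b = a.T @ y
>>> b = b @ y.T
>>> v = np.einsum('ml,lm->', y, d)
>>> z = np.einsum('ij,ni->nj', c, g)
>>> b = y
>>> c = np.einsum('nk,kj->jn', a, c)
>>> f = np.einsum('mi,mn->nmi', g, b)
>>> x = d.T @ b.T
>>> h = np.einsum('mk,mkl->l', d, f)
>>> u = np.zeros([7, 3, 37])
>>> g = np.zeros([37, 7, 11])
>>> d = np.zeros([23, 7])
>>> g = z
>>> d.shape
(23, 7)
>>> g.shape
(7, 11)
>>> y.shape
(7, 11)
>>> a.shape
(7, 37)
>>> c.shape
(11, 7)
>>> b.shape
(7, 11)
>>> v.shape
()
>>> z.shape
(7, 11)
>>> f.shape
(11, 7, 37)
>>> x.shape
(7, 7)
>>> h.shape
(37,)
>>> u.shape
(7, 3, 37)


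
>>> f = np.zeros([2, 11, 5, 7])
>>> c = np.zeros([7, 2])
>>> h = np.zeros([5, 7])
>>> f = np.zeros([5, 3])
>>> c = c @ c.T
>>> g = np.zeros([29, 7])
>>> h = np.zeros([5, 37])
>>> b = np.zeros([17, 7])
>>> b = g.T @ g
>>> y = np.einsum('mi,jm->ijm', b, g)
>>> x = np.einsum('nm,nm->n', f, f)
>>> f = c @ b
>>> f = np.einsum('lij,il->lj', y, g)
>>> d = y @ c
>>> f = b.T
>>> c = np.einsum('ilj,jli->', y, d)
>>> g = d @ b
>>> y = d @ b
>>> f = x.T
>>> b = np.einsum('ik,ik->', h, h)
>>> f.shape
(5,)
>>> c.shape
()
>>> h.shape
(5, 37)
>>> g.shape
(7, 29, 7)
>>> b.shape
()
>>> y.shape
(7, 29, 7)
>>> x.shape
(5,)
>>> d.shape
(7, 29, 7)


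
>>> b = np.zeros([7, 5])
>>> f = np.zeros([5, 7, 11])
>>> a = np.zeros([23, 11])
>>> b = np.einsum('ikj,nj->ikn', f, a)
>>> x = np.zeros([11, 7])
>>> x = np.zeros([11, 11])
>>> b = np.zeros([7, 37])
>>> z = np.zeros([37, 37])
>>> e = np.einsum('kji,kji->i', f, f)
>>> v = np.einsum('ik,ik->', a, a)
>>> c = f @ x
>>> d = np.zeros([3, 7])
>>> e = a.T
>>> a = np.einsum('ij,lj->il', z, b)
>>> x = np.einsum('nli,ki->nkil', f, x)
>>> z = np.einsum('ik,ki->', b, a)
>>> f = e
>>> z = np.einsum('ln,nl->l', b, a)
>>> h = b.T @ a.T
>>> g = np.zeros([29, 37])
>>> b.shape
(7, 37)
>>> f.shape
(11, 23)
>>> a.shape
(37, 7)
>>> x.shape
(5, 11, 11, 7)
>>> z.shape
(7,)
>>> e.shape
(11, 23)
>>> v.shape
()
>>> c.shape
(5, 7, 11)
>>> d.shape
(3, 7)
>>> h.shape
(37, 37)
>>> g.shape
(29, 37)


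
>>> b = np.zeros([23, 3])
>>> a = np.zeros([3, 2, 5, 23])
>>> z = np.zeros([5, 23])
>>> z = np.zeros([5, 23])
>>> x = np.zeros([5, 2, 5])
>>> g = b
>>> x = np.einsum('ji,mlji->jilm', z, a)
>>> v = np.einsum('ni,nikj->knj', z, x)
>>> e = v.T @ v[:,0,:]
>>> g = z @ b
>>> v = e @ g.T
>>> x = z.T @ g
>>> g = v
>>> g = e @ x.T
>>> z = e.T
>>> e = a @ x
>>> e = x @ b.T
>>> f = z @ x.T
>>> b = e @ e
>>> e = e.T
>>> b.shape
(23, 23)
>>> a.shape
(3, 2, 5, 23)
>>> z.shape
(3, 5, 3)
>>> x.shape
(23, 3)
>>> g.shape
(3, 5, 23)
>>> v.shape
(3, 5, 5)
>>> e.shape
(23, 23)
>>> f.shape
(3, 5, 23)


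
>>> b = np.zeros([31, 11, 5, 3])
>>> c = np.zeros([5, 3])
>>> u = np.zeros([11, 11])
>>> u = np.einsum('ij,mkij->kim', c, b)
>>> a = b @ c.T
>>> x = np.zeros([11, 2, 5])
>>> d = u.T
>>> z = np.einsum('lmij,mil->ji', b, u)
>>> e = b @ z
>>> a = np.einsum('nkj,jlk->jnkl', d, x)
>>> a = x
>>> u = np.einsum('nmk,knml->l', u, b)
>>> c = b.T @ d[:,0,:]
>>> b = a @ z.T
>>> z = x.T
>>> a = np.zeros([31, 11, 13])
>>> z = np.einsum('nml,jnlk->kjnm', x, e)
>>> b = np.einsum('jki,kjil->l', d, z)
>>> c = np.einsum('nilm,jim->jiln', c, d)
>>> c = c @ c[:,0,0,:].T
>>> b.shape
(2,)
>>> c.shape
(31, 5, 11, 31)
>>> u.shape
(3,)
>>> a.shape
(31, 11, 13)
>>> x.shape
(11, 2, 5)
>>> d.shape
(31, 5, 11)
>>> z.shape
(5, 31, 11, 2)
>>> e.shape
(31, 11, 5, 5)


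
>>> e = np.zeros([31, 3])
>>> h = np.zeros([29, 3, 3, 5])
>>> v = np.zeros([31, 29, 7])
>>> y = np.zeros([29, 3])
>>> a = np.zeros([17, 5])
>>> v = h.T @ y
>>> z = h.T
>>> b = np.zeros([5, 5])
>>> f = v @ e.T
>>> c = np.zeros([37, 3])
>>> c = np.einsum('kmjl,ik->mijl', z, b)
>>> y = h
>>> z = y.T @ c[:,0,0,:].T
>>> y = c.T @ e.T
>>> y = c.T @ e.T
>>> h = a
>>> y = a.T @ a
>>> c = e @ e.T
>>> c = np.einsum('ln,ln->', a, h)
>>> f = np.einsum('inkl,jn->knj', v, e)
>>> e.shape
(31, 3)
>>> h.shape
(17, 5)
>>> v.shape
(5, 3, 3, 3)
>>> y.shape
(5, 5)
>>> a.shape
(17, 5)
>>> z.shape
(5, 3, 3, 3)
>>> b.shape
(5, 5)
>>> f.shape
(3, 3, 31)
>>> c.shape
()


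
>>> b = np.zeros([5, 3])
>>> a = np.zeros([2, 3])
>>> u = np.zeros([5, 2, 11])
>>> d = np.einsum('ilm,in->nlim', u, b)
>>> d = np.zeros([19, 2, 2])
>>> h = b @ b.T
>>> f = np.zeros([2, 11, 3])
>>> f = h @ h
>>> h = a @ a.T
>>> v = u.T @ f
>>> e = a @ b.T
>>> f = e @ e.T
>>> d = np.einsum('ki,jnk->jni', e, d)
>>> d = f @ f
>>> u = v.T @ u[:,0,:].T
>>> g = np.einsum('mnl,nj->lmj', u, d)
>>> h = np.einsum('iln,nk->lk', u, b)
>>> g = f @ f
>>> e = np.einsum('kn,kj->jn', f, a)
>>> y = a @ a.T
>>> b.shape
(5, 3)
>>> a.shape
(2, 3)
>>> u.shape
(5, 2, 5)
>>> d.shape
(2, 2)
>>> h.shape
(2, 3)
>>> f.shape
(2, 2)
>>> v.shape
(11, 2, 5)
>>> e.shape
(3, 2)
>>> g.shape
(2, 2)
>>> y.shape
(2, 2)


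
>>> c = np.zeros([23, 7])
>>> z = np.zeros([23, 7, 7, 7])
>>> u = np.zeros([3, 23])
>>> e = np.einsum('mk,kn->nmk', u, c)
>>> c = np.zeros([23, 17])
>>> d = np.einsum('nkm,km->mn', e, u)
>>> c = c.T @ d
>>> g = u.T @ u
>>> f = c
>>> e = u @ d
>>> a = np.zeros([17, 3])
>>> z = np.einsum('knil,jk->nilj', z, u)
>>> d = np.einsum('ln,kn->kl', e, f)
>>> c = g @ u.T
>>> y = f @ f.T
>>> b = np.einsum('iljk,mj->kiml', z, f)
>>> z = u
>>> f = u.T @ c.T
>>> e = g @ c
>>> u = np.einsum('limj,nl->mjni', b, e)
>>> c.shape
(23, 3)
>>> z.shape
(3, 23)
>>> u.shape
(17, 7, 23, 7)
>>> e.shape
(23, 3)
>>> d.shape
(17, 3)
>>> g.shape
(23, 23)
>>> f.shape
(23, 23)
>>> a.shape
(17, 3)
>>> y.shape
(17, 17)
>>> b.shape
(3, 7, 17, 7)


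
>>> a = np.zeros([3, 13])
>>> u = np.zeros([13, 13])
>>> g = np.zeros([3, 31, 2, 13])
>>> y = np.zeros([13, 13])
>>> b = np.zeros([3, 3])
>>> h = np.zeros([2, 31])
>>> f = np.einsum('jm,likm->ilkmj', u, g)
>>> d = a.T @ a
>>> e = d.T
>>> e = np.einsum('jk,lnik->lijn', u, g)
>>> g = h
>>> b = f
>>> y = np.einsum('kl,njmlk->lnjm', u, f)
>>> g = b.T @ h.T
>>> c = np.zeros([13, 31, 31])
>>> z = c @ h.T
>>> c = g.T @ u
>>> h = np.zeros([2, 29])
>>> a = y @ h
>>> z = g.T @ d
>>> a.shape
(13, 31, 3, 29)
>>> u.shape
(13, 13)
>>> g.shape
(13, 13, 2, 3, 2)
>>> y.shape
(13, 31, 3, 2)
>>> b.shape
(31, 3, 2, 13, 13)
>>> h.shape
(2, 29)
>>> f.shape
(31, 3, 2, 13, 13)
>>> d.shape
(13, 13)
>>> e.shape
(3, 2, 13, 31)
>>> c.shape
(2, 3, 2, 13, 13)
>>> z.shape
(2, 3, 2, 13, 13)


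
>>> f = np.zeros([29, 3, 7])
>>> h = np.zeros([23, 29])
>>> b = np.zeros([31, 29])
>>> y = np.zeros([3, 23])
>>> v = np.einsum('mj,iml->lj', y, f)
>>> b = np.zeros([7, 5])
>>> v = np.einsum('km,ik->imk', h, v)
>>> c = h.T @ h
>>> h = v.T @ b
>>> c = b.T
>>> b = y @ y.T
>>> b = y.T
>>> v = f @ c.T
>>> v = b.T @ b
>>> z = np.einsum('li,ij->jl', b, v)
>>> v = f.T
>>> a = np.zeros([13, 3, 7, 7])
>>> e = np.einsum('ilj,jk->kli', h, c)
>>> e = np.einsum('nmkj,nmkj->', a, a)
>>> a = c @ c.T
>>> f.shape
(29, 3, 7)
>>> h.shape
(23, 29, 5)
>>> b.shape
(23, 3)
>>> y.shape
(3, 23)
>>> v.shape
(7, 3, 29)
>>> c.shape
(5, 7)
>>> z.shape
(3, 23)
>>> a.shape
(5, 5)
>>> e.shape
()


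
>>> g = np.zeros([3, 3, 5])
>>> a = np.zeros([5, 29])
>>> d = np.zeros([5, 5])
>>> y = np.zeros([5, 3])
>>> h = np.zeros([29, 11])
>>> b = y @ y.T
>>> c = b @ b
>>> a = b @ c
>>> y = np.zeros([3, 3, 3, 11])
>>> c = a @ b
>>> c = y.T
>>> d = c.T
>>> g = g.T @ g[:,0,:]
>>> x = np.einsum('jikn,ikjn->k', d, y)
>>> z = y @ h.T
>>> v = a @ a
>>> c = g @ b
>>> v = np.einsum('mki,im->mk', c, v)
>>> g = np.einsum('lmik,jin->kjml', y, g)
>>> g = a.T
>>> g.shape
(5, 5)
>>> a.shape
(5, 5)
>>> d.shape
(3, 3, 3, 11)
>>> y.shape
(3, 3, 3, 11)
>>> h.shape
(29, 11)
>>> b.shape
(5, 5)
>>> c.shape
(5, 3, 5)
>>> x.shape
(3,)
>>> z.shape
(3, 3, 3, 29)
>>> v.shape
(5, 3)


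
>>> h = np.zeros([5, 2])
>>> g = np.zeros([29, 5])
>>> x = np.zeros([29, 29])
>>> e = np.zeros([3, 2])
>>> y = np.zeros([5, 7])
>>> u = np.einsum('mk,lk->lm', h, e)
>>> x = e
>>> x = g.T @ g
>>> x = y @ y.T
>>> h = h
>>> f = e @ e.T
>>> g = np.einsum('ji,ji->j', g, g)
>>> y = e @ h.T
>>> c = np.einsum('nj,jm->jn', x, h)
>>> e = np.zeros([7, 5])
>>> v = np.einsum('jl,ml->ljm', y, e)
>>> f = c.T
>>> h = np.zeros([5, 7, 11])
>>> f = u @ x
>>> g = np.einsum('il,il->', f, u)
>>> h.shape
(5, 7, 11)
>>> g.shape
()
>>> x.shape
(5, 5)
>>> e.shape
(7, 5)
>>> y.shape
(3, 5)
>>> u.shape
(3, 5)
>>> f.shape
(3, 5)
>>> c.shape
(5, 5)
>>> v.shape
(5, 3, 7)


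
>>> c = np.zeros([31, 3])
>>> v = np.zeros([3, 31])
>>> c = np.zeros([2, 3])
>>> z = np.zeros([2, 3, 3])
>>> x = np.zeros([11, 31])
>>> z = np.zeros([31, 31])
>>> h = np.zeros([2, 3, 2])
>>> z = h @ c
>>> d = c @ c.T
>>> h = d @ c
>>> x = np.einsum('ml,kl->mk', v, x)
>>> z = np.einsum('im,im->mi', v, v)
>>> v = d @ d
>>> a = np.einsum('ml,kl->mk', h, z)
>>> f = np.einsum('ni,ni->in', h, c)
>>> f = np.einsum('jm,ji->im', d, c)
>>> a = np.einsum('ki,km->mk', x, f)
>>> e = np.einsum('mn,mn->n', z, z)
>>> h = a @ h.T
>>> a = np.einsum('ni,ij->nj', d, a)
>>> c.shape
(2, 3)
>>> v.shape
(2, 2)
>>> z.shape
(31, 3)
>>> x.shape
(3, 11)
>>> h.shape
(2, 2)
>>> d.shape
(2, 2)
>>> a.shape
(2, 3)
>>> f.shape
(3, 2)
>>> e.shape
(3,)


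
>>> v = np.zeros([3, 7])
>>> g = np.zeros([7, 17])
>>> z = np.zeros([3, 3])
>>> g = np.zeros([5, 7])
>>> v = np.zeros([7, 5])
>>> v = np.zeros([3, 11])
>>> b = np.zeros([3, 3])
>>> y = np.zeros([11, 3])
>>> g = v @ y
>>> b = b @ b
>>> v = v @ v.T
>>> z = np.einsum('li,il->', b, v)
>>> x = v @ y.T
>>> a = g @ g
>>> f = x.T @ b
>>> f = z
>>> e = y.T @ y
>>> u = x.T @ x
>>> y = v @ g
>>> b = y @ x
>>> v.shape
(3, 3)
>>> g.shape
(3, 3)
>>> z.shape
()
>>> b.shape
(3, 11)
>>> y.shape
(3, 3)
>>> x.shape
(3, 11)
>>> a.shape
(3, 3)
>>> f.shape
()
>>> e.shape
(3, 3)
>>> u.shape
(11, 11)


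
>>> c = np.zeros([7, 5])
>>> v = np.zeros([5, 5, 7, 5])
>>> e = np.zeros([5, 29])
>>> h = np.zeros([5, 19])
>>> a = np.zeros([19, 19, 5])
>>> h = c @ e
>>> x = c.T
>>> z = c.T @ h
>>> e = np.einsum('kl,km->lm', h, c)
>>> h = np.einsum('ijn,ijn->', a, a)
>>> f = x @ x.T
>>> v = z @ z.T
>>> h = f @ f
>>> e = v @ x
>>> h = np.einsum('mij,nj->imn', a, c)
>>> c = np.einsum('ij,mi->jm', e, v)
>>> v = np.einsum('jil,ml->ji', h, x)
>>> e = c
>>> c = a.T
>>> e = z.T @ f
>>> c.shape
(5, 19, 19)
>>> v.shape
(19, 19)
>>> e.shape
(29, 5)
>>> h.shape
(19, 19, 7)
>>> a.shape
(19, 19, 5)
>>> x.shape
(5, 7)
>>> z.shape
(5, 29)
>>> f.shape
(5, 5)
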